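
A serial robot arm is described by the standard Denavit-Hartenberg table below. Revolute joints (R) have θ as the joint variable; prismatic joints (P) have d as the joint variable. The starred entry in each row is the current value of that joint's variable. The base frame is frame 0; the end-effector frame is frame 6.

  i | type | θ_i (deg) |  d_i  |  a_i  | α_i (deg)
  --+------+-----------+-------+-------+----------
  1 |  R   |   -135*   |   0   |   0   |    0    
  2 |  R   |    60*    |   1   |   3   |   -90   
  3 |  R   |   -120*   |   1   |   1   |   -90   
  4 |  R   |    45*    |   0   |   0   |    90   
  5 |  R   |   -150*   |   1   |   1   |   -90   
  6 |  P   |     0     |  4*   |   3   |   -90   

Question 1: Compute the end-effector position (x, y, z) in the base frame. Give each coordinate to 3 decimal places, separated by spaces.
2.114 2.707 -1.150

after link 1: o_1 = (0.0000, 0.0000, 0.0000)
after link 2: o_2 = (0.7765, -2.8978, 1.0000)
after link 3: o_3 = (1.6130, -2.1560, 1.8660)
after link 4: o_4 = (1.6130, -2.1560, 1.8660)
after link 5: o_5 = (2.7632, -1.3505, 1.6981)
after link 6: o_6 = (2.1137, 2.7073, -1.1502)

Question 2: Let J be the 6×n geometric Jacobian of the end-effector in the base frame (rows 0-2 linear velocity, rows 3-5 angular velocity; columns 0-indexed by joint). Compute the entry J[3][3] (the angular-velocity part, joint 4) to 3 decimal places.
0.224

axis z_3 = (0.2241,-0.8365,0.5000); lever o_n−o_3 = (0.5007,4.8633,-3.0163)
cross product → J_v[:, 3] = (0.0915,0.9264,1.5089)
J_ω[:, 3] = z_3
entry J[3][3] = 0.2241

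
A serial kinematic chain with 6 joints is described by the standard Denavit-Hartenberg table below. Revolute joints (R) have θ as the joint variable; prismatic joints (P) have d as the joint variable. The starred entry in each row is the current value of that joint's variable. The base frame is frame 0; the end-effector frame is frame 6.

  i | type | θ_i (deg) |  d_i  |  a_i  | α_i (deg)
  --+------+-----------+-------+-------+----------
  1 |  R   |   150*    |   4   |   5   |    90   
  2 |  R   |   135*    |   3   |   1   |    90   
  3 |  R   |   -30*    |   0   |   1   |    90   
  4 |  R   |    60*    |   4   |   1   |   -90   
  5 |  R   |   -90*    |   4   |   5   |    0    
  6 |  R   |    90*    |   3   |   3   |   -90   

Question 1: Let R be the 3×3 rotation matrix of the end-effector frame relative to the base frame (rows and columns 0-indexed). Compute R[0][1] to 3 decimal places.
End-effector y-axis (col 1 of R) = (0.5490,-0.8169,0.1768)
R[0][1] = 0.5490

0.549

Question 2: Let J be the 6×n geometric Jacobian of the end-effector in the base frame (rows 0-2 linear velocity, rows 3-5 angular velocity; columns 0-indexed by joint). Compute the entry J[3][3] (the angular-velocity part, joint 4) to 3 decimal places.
-0.739

axis z_3 = (-0.7392,-0.5732,-0.3536); lever o_n−o_3 = (-12.0562,0.3059,-0.7452)
cross product → J_v[:, 3] = (0.5353,3.7117,-7.1370)
J_ω[:, 3] = z_3
entry J[3][3] = -0.7392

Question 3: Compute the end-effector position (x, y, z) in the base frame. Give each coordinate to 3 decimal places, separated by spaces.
-13.994 4.311 4.574

after link 1: o_1 = (-4.3301, 2.5000, 4.0000)
after link 2: o_2 = (-2.2178, 4.7445, 4.7071)
after link 3: o_3 = (-1.9374, 4.0053, 5.3195)
after link 4: o_4 = (-5.2844, 1.6490, 4.8238)
after link 5: o_5 = (-11.1762, 2.0507, 2.3490)
after link 6: o_6 = (-13.9936, 4.3113, 4.5743)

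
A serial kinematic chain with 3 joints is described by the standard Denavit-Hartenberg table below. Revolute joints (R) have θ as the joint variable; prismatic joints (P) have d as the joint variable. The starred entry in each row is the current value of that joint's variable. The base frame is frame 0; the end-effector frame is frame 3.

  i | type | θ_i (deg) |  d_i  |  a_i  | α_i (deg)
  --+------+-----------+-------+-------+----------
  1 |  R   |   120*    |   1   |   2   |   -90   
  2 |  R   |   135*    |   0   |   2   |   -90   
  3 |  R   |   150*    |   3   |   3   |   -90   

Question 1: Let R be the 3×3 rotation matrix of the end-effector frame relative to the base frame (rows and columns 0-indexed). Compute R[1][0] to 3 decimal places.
End-effector x-axis (col 0 of R) = (0.1268,0.7803,0.6124)
R[1][0] = 0.7803

0.780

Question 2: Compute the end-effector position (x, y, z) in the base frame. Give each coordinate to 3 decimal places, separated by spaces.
after link 1: o_1 = (-1.0000, 1.7321, 1.0000)
after link 2: o_2 = (-0.2929, 0.5073, -0.4142)
after link 3: o_3 = (1.1482, 1.0112, 3.5442)

1.148 1.011 3.544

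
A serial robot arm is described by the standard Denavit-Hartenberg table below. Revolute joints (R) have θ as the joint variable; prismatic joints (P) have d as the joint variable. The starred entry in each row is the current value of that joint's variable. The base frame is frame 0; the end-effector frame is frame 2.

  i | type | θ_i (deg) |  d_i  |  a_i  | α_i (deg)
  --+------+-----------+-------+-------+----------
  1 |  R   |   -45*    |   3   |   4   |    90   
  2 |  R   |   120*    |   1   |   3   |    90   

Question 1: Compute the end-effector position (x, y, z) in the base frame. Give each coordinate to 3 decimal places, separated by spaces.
1.061 -2.475 5.598

after link 1: o_1 = (2.8284, -2.8284, 3.0000)
after link 2: o_2 = (1.0607, -2.4749, 5.5981)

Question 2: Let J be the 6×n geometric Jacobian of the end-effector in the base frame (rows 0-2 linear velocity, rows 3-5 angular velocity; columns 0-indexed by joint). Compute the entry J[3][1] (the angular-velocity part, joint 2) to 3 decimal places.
-0.707

axis z_1 = (-0.7071,-0.7071,0.0000); lever o_n−o_1 = (-1.7678,0.3536,2.5981)
cross product → J_v[:, 1] = (-1.8371,1.8371,-1.5000)
J_ω[:, 1] = z_1
entry J[3][1] = -0.7071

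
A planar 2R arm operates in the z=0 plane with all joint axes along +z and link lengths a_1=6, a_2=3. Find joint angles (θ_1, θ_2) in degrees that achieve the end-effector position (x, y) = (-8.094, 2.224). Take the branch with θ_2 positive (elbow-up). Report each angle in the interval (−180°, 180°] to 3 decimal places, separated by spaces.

cos θ_2 = (70.4590−6²−3²)/(2·6·3) = 0.7072; θ_2 = 44.9929° (elbow-up)
β = atan2(2.2240,-8.0940) = 164.6359°; ψ = atan2(2.1211,8.1216) = 14.6366°
θ_1 = β − ψ = 149.9993°

149.999 44.993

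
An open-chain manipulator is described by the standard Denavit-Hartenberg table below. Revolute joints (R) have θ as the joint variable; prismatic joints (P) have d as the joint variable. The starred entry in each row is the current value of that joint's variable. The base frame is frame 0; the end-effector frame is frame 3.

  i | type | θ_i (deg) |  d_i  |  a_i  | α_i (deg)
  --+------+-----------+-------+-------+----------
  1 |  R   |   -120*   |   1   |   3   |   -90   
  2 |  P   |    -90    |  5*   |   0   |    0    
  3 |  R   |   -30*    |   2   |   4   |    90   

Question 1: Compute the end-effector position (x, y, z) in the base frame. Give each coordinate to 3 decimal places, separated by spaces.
after link 1: o_1 = (-1.5000, -2.5981, 1.0000)
after link 2: o_2 = (2.8301, -5.0981, 1.0000)
after link 3: o_3 = (5.5622, -4.3660, 4.4641)

5.562 -4.366 4.464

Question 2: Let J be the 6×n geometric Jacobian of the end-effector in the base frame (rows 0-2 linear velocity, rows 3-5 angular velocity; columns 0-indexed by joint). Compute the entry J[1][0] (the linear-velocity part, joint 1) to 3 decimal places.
5.562

axis z_0 = ẑ; lever o_n−o_0 = (5.5622,-4.3660,4.4641)
cross product → J_v[:, 0] = (4.3660,5.5622,-0.0000)
J_ω[:, 0] = z_0
entry J[1][0] = 5.5622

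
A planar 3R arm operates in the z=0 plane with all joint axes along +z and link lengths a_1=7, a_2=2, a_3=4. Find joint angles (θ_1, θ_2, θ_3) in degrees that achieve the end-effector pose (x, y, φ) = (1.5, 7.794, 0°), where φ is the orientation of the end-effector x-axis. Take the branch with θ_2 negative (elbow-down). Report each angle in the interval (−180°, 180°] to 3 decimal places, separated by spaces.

120.002 -60.008 -59.993

wrist centre = target − a_3·(cos φ, sin φ) = (-2.5000, 7.7940)
cos θ_2 = (66.9964−7²−2²)/(2·7·2) = 0.4999; θ_2 = -60.0084° (elbow-down)
β = atan2(7.7940,-2.5000) = 107.7841°; ψ = atan2(-1.7322,7.9997) = -12.2177°
θ_1 = β − ψ = 120.0019°
θ_3 = φ − θ_1 − θ_2 = -59.9935° (wrapped to (-180°,180°])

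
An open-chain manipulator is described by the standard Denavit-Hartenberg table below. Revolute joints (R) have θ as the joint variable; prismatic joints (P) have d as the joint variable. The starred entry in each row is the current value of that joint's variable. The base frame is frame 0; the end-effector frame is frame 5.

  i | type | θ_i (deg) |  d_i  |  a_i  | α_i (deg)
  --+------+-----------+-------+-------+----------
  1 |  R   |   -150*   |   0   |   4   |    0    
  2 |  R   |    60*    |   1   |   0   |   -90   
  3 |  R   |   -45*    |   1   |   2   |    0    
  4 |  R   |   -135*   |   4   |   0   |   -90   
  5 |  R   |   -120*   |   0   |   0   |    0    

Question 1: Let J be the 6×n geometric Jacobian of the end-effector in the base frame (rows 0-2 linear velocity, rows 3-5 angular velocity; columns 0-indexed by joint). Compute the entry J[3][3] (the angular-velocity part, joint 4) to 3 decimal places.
axis z_3 = (1.0000,-0.0000,0.0000); lever o_n−o_3 = (4.0000,-0.0000,0.0000)
cross product → J_v[:, 3] = (-0.0000,-0.0000,0.0000)
J_ω[:, 3] = z_3
entry J[3][3] = 1.0000

1.000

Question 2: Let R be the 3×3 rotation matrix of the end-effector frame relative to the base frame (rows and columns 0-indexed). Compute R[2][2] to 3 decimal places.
1.000

End-effector z-axis (col 2 of R) = (-0.0000,-0.0000,1.0000)
R[2][2] = 1.0000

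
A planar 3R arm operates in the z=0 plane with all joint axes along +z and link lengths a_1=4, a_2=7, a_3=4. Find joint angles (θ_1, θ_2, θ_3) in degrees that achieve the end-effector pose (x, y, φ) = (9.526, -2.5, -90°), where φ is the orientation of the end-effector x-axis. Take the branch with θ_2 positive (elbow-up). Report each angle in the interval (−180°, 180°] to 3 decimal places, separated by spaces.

wrist centre = target − a_3·(cos φ, sin φ) = (9.5260, 1.5000)
cos θ_2 = (92.9947−4²−7²)/(2·4·7) = 0.4999; θ_2 = 60.0063° (elbow-up)
β = atan2(1.5000,9.5260) = 8.9485°; ψ = atan2(6.0626,7.4993) = 38.9525°
θ_1 = β − ψ = -30.0040°
θ_3 = φ − θ_1 − θ_2 = -120.0023° (wrapped to (-180°,180°])

-30.004 60.006 -120.002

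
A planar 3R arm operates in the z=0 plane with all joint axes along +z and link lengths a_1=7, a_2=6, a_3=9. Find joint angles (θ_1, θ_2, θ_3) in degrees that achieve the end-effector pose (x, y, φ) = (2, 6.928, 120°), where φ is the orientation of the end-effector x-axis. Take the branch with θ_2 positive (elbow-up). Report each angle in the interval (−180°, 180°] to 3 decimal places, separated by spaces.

-60.002 120.000 60.002

wrist centre = target − a_3·(cos φ, sin φ) = (6.5000, -0.8662)
cos θ_2 = (43.0004−7²−6²)/(2·7·6) = -0.5000; θ_2 = 119.9997° (elbow-up)
β = atan2(-0.8662,6.5000) = -7.5908°; ψ = atan2(5.1962,4.0000) = 52.4108°
θ_1 = β − ψ = -60.0017°
θ_3 = φ − θ_1 − θ_2 = 60.0019° (wrapped to (-180°,180°])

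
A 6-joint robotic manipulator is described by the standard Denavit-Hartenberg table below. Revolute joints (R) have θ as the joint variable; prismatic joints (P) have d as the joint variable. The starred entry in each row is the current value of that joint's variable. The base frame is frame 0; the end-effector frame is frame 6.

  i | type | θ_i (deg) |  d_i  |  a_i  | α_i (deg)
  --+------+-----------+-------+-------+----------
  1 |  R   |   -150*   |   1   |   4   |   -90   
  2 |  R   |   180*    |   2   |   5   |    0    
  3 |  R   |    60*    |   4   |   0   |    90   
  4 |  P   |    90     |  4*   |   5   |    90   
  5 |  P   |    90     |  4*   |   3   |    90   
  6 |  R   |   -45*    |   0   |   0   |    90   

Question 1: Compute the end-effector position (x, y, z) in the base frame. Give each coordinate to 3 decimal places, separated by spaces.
13.348 -4.995 0.964

after link 1: o_1 = (-3.4641, -2.0000, 1.0000)
after link 2: o_2 = (1.8660, -1.2321, 1.0000)
after link 3: o_3 = (3.8660, -4.6962, 1.0000)
after link 4: o_4 = (9.3660, -7.2942, -1.0000)
after link 5: o_5 = (13.3481, -4.9952, 0.9641)
after link 6: o_6 = (13.3481, -4.9952, 0.9641)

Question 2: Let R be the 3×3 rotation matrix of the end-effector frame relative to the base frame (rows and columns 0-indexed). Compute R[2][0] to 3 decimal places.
-0.966

End-effector x-axis (col 0 of R) = (0.2241,0.1294,-0.9659)
R[2][0] = -0.9659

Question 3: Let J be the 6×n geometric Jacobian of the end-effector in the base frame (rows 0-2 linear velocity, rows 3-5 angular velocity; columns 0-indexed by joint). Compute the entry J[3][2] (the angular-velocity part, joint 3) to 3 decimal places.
axis z_2 = (0.5000,-0.8660,0.0000); lever o_n−o_2 = (11.4821,-3.7631,-0.0359)
cross product → J_v[:, 2] = (0.0311,0.0179,8.0622)
J_ω[:, 2] = z_2
entry J[3][2] = 0.5000

0.500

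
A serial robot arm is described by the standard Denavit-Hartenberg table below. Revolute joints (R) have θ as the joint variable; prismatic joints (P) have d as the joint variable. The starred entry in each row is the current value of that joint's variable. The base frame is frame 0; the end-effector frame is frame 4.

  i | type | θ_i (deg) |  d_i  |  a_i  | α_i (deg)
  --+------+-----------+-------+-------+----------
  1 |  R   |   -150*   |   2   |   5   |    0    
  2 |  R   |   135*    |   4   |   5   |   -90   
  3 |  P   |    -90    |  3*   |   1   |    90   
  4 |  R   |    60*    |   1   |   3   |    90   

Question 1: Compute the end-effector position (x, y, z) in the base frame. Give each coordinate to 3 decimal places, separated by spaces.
0.982 1.872 8.500

after link 1: o_1 = (-4.3301, -2.5000, 2.0000)
after link 2: o_2 = (0.4995, -3.7941, 6.0000)
after link 3: o_3 = (1.2760, -0.8963, 7.0000)
after link 4: o_4 = (0.9825, 1.8721, 8.5000)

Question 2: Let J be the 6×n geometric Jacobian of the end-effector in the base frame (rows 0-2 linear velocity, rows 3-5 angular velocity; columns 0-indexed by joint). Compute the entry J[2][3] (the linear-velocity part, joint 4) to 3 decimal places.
-2.598

axis z_3 = (-0.9659,0.2588,0.0000); lever o_n−o_3 = (-0.2935,2.7684,1.5000)
cross product → J_v[:, 3] = (0.3882,1.4489,-2.5981)
J_ω[:, 3] = z_3
entry J[2][3] = -2.5981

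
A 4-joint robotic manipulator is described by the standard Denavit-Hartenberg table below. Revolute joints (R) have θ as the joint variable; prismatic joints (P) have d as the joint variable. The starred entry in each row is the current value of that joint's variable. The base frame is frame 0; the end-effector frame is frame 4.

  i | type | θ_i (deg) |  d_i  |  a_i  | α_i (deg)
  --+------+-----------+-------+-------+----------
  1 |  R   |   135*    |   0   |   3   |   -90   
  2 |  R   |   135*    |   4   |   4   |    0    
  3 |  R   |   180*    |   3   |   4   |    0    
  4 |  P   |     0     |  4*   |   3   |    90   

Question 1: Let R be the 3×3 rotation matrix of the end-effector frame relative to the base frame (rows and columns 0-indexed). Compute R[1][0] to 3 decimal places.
0.500

End-effector x-axis (col 0 of R) = (-0.5000,0.5000,0.7071)
R[1][0] = 0.5000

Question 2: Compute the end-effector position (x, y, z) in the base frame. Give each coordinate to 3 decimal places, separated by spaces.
-11.399 -4.157 2.121

after link 1: o_1 = (-2.1213, 2.1213, 0.0000)
after link 2: o_2 = (-2.9497, -2.7071, -2.8284)
after link 3: o_3 = (-7.0711, -2.8284, 0.0000)
after link 4: o_4 = (-11.3995, -4.1569, 2.1213)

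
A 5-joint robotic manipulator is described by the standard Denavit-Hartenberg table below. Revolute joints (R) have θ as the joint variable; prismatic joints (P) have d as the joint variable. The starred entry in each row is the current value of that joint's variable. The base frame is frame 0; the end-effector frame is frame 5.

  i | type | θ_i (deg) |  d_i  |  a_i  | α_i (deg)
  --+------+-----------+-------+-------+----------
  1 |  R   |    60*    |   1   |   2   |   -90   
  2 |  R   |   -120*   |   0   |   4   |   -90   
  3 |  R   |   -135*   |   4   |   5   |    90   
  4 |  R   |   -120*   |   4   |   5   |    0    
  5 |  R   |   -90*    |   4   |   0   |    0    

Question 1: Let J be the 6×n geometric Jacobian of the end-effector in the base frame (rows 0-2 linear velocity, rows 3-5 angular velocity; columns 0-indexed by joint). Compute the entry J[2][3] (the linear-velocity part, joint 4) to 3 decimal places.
-3.902

axis z_3 = (0.7891,-0.0474,-0.6124); lever o_n−o_3 = (5.5272,-5.2759,-5.5331)
cross product → J_v[:, 3] = (-2.9687,0.9818,-3.9017)
J_ω[:, 3] = z_3
entry J[2][3] = -3.9017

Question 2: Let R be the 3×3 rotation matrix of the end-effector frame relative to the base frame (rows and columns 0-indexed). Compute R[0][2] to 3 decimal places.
End-effector z-axis (col 2 of R) = (0.7891,-0.0474,-0.6124)
R[0][2] = 0.7891

0.789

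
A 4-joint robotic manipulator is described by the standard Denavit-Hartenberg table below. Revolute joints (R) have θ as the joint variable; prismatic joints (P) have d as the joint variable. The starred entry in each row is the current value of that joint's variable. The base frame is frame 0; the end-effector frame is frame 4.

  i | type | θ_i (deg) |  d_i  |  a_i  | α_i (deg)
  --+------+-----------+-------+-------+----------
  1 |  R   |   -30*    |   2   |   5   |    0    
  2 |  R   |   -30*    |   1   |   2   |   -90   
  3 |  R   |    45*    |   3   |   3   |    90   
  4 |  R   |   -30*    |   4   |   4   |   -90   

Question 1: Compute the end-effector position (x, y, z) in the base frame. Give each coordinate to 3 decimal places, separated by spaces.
9.896 -10.140 1.258

after link 1: o_1 = (4.3301, -2.5000, 2.0000)
after link 2: o_2 = (5.3301, -4.2321, 3.0000)
after link 3: o_3 = (8.9889, -4.5692, 0.8787)
after link 4: o_4 = (9.8958, -10.1400, 1.2576)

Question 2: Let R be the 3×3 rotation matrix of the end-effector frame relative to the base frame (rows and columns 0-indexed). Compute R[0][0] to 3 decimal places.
-0.127

End-effector x-axis (col 0 of R) = (-0.1268,-0.7803,-0.6124)
R[0][0] = -0.1268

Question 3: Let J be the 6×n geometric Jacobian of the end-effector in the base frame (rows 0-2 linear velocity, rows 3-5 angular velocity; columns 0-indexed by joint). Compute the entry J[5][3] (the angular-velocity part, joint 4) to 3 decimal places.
axis z_3 = (0.3536,-0.6124,0.7071); lever o_n−o_3 = (0.9069,-5.5708,0.3789)
cross product → J_v[:, 3] = (3.7071,0.5073,-1.4142)
J_ω[:, 3] = z_3
entry J[5][3] = 0.7071

0.707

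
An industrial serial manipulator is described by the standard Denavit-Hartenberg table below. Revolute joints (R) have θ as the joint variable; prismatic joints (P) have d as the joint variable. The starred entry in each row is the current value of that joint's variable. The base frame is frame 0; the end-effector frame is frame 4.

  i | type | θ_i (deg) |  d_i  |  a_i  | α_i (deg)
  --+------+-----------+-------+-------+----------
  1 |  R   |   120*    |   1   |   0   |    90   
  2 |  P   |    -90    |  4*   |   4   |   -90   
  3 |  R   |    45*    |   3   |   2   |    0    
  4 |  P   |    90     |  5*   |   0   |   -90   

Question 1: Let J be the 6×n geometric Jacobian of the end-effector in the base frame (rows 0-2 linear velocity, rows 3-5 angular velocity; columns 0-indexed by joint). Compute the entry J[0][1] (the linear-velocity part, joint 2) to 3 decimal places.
prismatic axis z_1 = (0.8660,0.5000,0.0000)
J_v[:, 1] = z_1; J_ω[:, 1] = (0,0,0)
entry J[0][1] = 0.8660

0.866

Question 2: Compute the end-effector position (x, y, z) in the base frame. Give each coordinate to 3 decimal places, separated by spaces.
-1.761 8.221 -4.414

after link 1: o_1 = (0.0000, 0.0000, 1.0000)
after link 2: o_2 = (3.4641, 2.0000, -3.0000)
after link 3: o_3 = (0.7394, 3.8910, -4.4142)
after link 4: o_4 = (-1.7606, 8.2211, -4.4142)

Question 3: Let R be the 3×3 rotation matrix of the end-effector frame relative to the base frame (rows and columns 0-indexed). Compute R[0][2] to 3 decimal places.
0.612

End-effector z-axis (col 2 of R) = (0.6124,0.3536,0.7071)
R[0][2] = 0.6124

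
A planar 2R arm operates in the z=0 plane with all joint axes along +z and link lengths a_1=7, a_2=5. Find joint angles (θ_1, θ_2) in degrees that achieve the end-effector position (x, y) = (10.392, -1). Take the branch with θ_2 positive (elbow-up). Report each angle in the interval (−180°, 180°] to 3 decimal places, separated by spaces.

cos θ_2 = (108.9937−7²−5²)/(2·7·5) = 0.4999; θ_2 = 60.0060° (elbow-up)
β = atan2(-1.0000,10.3920) = -5.4965°; ψ = atan2(4.3304,9.4995) = 24.5060°
θ_1 = β − ψ = -30.0025°

-30.002 60.006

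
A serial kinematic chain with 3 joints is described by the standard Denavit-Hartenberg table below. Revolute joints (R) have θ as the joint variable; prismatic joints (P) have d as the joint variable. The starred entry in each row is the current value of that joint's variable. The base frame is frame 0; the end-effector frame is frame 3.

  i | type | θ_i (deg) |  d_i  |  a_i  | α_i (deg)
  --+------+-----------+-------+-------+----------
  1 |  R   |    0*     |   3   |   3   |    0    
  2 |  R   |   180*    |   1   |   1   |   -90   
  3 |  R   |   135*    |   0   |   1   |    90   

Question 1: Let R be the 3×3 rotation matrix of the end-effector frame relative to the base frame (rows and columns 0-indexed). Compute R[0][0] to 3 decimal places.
End-effector x-axis (col 0 of R) = (0.7071,-0.0000,-0.7071)
R[0][0] = 0.7071

0.707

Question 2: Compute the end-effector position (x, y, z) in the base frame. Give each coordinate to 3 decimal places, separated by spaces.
2.707 -0.000 3.293

after link 1: o_1 = (3.0000, 0.0000, 3.0000)
after link 2: o_2 = (2.0000, 0.0000, 4.0000)
after link 3: o_3 = (2.7071, -0.0000, 3.2929)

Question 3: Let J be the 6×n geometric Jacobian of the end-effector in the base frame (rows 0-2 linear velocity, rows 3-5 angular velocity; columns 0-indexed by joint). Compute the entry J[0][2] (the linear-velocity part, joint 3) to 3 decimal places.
0.707

axis z_2 = (-0.0000,-1.0000,0.0000); lever o_n−o_2 = (0.7071,-0.0000,-0.7071)
cross product → J_v[:, 2] = (0.7071,-0.0000,0.7071)
J_ω[:, 2] = z_2
entry J[0][2] = 0.7071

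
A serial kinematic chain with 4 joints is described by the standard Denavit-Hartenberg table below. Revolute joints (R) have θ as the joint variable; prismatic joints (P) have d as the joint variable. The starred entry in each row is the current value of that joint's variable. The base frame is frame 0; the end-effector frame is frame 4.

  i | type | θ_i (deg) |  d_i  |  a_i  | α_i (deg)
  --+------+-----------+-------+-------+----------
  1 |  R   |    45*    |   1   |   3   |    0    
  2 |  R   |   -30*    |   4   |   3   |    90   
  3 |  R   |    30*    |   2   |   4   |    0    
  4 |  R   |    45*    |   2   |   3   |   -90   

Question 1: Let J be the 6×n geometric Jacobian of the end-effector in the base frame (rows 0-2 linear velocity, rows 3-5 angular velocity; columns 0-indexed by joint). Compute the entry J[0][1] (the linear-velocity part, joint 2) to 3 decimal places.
axis z_1 = (0.0000,0.0000,1.0000); lever o_n−o_1 = (8.0291,-1.9897,8.8978)
cross product → J_v[:, 1] = (1.9897,8.0291,-0.0000)
J_ω[:, 1] = z_1
entry J[0][1] = 1.9897

1.990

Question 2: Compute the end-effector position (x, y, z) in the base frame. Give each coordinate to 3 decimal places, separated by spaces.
after link 1: o_1 = (2.1213, 2.1213, 1.0000)
after link 2: o_2 = (5.0191, 2.8978, 5.0000)
after link 3: o_3 = (8.8828, 1.8625, 7.0000)
after link 4: o_4 = (10.1504, 0.1316, 9.8978)

10.150 0.132 9.898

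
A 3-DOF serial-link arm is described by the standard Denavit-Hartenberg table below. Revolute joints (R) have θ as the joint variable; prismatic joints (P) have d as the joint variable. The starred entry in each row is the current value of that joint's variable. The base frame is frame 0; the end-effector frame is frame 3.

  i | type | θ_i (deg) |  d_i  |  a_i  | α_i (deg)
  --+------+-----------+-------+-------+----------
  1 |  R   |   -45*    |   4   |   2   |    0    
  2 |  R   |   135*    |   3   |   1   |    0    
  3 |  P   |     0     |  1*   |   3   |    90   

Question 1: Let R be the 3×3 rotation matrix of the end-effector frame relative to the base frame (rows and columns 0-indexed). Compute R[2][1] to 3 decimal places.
End-effector y-axis (col 1 of R) = (-0.0000,0.0000,1.0000)
R[2][1] = 1.0000

1.000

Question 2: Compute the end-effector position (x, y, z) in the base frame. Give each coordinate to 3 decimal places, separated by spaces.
1.414 2.586 8.000

after link 1: o_1 = (1.4142, -1.4142, 4.0000)
after link 2: o_2 = (1.4142, -0.4142, 7.0000)
after link 3: o_3 = (1.4142, 2.5858, 8.0000)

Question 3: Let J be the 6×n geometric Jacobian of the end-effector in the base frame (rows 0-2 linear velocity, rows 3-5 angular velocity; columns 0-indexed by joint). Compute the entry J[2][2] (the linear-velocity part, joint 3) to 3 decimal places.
1.000

prismatic axis z_2 = (0.0000,0.0000,1.0000)
J_v[:, 2] = z_2; J_ω[:, 2] = (0,0,0)
entry J[2][2] = 1.0000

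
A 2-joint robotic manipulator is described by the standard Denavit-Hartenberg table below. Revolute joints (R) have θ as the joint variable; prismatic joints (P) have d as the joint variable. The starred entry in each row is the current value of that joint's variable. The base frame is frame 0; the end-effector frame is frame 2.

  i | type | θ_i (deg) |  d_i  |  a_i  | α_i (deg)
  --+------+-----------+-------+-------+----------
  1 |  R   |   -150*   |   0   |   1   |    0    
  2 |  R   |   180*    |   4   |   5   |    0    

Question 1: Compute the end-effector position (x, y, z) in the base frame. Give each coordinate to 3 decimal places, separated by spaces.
after link 1: o_1 = (-0.8660, -0.5000, 0.0000)
after link 2: o_2 = (3.4641, 2.0000, 4.0000)

3.464 2.000 4.000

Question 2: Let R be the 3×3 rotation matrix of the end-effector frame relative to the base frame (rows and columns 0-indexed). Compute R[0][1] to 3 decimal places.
-0.500

End-effector y-axis (col 1 of R) = (-0.5000,0.8660,0.0000)
R[0][1] = -0.5000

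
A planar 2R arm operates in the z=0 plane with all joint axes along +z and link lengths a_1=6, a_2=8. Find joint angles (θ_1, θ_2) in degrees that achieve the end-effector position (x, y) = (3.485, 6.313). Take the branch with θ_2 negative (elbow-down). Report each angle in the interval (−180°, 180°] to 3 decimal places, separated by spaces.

134.998 -120.001

cos θ_2 = (51.9992−6²−8²)/(2·6·8) = -0.5000; θ_2 = -120.0006° (elbow-down)
β = atan2(6.3130,3.4850) = 61.0997°; ψ = atan2(-6.9282,1.9999) = -73.8983°
θ_1 = β − ψ = 134.9981°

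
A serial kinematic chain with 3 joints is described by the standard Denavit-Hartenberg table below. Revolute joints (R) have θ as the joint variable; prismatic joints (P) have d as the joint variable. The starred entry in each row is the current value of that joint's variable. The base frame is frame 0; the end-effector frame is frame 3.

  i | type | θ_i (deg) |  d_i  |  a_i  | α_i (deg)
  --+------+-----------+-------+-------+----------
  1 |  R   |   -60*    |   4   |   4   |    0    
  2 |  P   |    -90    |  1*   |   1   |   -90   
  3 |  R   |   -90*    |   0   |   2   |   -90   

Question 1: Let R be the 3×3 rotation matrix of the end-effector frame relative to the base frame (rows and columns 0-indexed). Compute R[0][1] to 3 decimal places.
End-effector y-axis (col 1 of R) = (-0.5000,0.8660,-0.0000)
R[0][1] = -0.5000

-0.500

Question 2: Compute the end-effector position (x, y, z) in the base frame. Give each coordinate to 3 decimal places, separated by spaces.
after link 1: o_1 = (2.0000, -3.4641, 4.0000)
after link 2: o_2 = (1.1340, -3.9641, 5.0000)
after link 3: o_3 = (1.1340, -3.9641, 7.0000)

1.134 -3.964 7.000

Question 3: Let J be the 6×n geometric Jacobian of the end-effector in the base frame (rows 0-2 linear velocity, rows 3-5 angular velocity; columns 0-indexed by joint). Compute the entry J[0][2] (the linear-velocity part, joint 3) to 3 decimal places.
-1.732

axis z_2 = (0.5000,-0.8660,0.0000); lever o_n−o_2 = (-0.0000,0.0000,2.0000)
cross product → J_v[:, 2] = (-1.7321,-1.0000,-0.0000)
J_ω[:, 2] = z_2
entry J[0][2] = -1.7321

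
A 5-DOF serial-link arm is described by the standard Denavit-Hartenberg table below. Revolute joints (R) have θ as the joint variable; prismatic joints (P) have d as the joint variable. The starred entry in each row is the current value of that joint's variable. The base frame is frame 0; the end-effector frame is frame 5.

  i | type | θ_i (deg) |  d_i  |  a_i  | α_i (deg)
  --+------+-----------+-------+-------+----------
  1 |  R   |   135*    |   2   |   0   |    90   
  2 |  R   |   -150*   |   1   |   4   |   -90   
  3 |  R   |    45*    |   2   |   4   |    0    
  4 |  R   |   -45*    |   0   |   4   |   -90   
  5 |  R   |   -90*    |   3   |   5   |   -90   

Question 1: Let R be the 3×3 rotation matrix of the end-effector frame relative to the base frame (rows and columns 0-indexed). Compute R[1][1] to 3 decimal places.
0.707

End-effector y-axis (col 1 of R) = (0.7071,0.7071,0.0000)
R[1][1] = 0.7071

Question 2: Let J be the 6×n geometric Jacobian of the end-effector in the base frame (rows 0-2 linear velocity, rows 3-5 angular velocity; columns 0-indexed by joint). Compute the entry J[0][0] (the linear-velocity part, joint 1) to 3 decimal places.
axis z_0 = ẑ; lever o_n−o_0 = (0.7419,-7.5704,-9.4764)
cross product → J_v[:, 0] = (7.5704,0.7419,-0.0000)
J_ω[:, 0] = z_0
entry J[0][0] = 7.5704

7.570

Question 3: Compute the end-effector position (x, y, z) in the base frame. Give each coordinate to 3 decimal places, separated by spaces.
after link 1: o_1 = (0.0000, 0.0000, 2.0000)
after link 2: o_2 = (3.1566, -1.7424, 0.0000)
after link 3: o_3 = (2.1815, -4.7673, -3.1463)
after link 4: o_4 = (4.6310, -7.2168, -5.1463)
after link 5: o_5 = (0.7419, -7.5704, -9.4764)

0.742 -7.570 -9.476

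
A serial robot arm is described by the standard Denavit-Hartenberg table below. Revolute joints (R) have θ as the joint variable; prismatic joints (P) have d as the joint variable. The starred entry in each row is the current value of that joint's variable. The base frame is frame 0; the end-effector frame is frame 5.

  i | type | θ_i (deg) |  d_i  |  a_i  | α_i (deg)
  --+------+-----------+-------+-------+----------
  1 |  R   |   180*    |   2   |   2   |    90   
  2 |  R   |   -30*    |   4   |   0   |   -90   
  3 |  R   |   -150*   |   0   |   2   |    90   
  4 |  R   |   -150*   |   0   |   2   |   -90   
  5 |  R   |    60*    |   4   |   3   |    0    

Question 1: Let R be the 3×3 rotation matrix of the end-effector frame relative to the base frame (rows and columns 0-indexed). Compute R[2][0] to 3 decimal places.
End-effector x-axis (col 0 of R) = (-0.5748,0.5335,-0.6205)
R[2][0] = -0.6205

-0.621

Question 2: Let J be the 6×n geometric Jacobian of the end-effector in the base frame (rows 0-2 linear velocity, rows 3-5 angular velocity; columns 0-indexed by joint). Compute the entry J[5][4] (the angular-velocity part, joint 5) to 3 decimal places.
-0.533

axis z_4 = (0.8080,0.2500,-0.5335); lever o_n−o_4 = (1.5078,2.6005,-3.9955)
cross product → J_v[:, 4] = (0.3885,2.4240,1.7243)
J_ω[:, 4] = z_4
entry J[5][4] = -0.5335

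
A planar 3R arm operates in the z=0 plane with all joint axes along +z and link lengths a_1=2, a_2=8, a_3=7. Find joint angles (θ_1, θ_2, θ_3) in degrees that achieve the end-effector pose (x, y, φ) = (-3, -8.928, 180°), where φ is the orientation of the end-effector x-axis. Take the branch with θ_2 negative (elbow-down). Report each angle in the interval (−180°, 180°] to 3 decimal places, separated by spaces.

-41.722 -30.013 -108.265

wrist centre = target − a_3·(cos φ, sin φ) = (4.0000, -8.9280)
cos θ_2 = (95.7092−2²−8²)/(2·2·8) = 0.8659; θ_2 = -30.0130° (elbow-down)
β = atan2(-8.9280,4.0000) = -65.8663°; ψ = atan2(-4.0016,8.9273) = -24.1438°
θ_1 = β − ψ = -41.7224°
θ_3 = φ − θ_1 − θ_2 = -108.2646° (wrapped to (-180°,180°])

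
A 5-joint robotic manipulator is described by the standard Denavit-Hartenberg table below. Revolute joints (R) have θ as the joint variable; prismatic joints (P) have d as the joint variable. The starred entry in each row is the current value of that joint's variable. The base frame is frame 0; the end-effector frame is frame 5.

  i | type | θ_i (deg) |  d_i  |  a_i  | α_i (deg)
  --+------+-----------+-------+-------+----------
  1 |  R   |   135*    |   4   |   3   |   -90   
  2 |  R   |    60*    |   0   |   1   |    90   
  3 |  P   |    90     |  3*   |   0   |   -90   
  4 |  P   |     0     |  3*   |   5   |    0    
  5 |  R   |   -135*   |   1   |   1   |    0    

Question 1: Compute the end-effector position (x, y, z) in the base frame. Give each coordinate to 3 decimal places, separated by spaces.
-6.366 0.295 8.452

after link 1: o_1 = (-2.1213, 2.1213, 4.0000)
after link 2: o_2 = (-2.4749, 2.4749, 3.1340)
after link 3: o_3 = (-4.3120, 4.3120, 4.6340)
after link 4: o_4 = (-6.7869, -0.2842, 7.2321)
after link 5: o_5 = (-6.3663, 0.2953, 8.4516)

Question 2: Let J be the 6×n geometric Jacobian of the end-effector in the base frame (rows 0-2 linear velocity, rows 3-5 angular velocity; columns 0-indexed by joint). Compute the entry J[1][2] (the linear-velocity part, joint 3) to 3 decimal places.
prismatic axis z_2 = (-0.6124,0.6124,0.5000)
J_v[:, 2] = z_2; J_ω[:, 2] = (0,0,0)
entry J[1][2] = 0.6124

0.612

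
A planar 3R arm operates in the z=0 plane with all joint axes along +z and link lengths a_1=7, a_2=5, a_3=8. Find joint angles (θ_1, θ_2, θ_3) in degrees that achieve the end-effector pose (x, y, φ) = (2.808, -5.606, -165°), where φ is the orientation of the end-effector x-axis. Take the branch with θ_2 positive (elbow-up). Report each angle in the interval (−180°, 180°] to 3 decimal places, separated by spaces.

wrist centre = target − a_3·(cos φ, sin φ) = (10.5354, -3.5354)
cos θ_2 = (123.4942−7²−5²)/(2·7·5) = 0.7071; θ_2 = 45.0038° (elbow-up)
β = atan2(-3.5354,10.5354) = -18.5506°; ψ = atan2(3.5358,10.5353) = 18.5524°
θ_1 = β − ψ = -37.1030°
θ_3 = φ − θ_1 − θ_2 = -172.9009° (wrapped to (-180°,180°])

-37.103 45.004 -172.901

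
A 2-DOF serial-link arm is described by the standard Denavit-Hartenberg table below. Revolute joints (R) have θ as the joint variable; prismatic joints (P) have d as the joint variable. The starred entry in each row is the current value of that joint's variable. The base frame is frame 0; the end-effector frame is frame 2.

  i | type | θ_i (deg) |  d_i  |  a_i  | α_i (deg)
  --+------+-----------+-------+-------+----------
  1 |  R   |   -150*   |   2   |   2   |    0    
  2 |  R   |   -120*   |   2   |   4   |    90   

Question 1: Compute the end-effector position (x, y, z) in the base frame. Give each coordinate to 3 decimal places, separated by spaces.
-1.732 3.000 4.000

after link 1: o_1 = (-1.7321, -1.0000, 2.0000)
after link 2: o_2 = (-1.7321, 3.0000, 4.0000)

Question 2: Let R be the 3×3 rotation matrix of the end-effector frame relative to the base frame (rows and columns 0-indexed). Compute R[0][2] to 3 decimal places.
End-effector z-axis (col 2 of R) = (1.0000,0.0000,0.0000)
R[0][2] = 1.0000

1.000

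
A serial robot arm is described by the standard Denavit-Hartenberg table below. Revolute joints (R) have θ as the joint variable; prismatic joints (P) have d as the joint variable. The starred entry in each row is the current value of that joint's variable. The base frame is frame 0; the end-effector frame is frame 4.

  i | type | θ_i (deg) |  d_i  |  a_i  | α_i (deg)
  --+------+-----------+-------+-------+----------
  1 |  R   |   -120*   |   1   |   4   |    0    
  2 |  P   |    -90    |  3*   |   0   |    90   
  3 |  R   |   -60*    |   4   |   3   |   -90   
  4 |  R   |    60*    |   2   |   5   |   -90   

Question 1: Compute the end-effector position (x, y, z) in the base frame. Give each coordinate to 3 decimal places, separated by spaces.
-6.047 -1.509 0.237

after link 1: o_1 = (-2.0000, -3.4641, 1.0000)
after link 2: o_2 = (-2.0000, -3.4641, 4.0000)
after link 3: o_3 = (-1.2990, 0.7500, 1.4019)
after link 4: o_4 = (-6.0466, -1.5090, 0.2369)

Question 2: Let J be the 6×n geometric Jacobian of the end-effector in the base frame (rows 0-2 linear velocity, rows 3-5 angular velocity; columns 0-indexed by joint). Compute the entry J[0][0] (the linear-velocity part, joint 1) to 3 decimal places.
1.509

axis z_0 = ẑ; lever o_n−o_0 = (-6.0466,-1.5090,0.2369)
cross product → J_v[:, 0] = (1.5090,-6.0466,0.0000)
J_ω[:, 0] = z_0
entry J[0][0] = 1.5090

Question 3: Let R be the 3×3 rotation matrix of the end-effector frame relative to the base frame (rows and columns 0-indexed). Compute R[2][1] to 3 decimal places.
End-effector y-axis (col 1 of R) = (0.7500,-0.4330,-0.5000)
R[2][1] = -0.5000

-0.500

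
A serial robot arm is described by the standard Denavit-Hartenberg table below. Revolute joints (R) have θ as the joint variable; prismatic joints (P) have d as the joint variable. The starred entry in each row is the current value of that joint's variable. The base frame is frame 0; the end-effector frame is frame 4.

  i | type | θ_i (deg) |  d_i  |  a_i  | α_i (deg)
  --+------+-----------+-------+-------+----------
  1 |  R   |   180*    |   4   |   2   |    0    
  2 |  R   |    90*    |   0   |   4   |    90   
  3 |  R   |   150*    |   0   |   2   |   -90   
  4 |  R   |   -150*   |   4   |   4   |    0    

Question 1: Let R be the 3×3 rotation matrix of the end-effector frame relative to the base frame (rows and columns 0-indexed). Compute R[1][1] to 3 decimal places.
0.433

End-effector y-axis (col 1 of R) = (-0.8660,0.4330,0.2500)
R[1][1] = 0.4330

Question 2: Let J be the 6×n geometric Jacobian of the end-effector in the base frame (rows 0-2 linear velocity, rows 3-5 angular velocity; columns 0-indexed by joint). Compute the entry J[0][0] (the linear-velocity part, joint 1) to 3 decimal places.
3.268

axis z_0 = ẑ; lever o_n−o_0 = (-4.0000,-3.2679,-0.1962)
cross product → J_v[:, 0] = (3.2679,-4.0000,0.0000)
J_ω[:, 0] = z_0
entry J[0][0] = 3.2679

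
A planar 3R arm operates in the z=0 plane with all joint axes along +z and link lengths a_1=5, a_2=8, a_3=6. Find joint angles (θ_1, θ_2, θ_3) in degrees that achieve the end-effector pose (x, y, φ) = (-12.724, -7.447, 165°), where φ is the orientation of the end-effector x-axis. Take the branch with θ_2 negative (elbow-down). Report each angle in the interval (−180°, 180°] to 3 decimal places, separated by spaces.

-90.002 -59.999 -44.999

wrist centre = target − a_3·(cos φ, sin φ) = (-6.9284, -8.9999)
cos θ_2 = (129.0018−5²−8²)/(2·5·8) = 0.5000; θ_2 = -59.9985° (elbow-down)
β = atan2(-8.9999,-6.9284) = -127.5903°; ψ = atan2(-6.9281,9.0002) = -37.5881°
θ_1 = β − ψ = -90.0022°
θ_3 = φ − θ_1 − θ_2 = -44.9993° (wrapped to (-180°,180°])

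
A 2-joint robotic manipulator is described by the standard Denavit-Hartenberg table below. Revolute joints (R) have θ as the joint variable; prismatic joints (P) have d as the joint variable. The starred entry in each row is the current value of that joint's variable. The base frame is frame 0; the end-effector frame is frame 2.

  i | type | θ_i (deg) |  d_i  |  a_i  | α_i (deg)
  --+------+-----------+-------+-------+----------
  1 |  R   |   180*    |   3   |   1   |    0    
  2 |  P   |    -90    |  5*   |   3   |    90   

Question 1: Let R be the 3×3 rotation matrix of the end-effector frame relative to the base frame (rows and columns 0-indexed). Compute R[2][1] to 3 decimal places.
End-effector y-axis (col 1 of R) = (-0.0000,0.0000,1.0000)
R[2][1] = 1.0000

1.000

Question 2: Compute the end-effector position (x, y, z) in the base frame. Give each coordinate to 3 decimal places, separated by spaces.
after link 1: o_1 = (-1.0000, 0.0000, 3.0000)
after link 2: o_2 = (-1.0000, 3.0000, 8.0000)

-1.000 3.000 8.000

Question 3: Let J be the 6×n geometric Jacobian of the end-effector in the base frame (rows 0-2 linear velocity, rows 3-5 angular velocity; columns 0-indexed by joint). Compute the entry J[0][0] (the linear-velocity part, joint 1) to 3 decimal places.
axis z_0 = ẑ; lever o_n−o_0 = (-1.0000,3.0000,8.0000)
cross product → J_v[:, 0] = (-3.0000,-1.0000,0.0000)
J_ω[:, 0] = z_0
entry J[0][0] = -3.0000

-3.000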